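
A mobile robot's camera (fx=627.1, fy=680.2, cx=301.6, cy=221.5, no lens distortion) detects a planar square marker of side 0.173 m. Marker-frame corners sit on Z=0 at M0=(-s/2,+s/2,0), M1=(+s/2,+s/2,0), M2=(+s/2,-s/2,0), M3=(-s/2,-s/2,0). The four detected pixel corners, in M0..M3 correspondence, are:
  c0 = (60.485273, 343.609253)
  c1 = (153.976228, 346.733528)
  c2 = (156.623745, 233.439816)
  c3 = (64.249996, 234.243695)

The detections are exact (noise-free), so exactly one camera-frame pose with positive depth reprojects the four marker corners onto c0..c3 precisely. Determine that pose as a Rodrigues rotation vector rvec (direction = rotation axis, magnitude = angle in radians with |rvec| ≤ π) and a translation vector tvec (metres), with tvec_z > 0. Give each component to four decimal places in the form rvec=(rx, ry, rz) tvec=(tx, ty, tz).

Intrinsics K: fx=627.1, fy=680.2, cx=301.6, cy=221.5
Marker side s = 0.173 m; corners in marker frame (Z=0):
  M0 = (-0.0865, +0.0865, 0)
  M1 = (+0.0865, +0.0865, 0)
  M2 = (+0.0865, -0.0865, 0)
  M3 = (-0.0865, -0.0865, 0)
Detected image corners:
  c0 = (60.485273, 343.609253) px
  c1 = (153.976228, 346.733528) px
  c2 = (156.623745, 233.439816) px
  c3 = (64.249996, 234.243695) px
Planar DLT: solve 8×8 A·h = b for H (H[2,2]=1):
  H  [+515.04956 -26.91485 +108.02787]
  H  [-52.18392 +621.17759 +289.12804]
  H  [-0.20316 -0.07650 +1.00000]
B = K⁻¹H; ‖b₁‖=0.941273, ‖b₂‖=0.941273; λ = 2/(‖b₁‖+‖b₂‖) = 1.062392, sign → tz>0 ⇒ λ=+1.062392
r₁ = λ·B[:,0] = (+0.97637,-0.01122,-0.21583); r₂ = λ·B[:,1] = (-0.00651,+0.99667,-0.08127)
r₃ = r₁×r₂ = (+0.21603,+0.08076,+0.97304); SVD([r₁ r₂ r₃]) → R = UVᵀ:
  R  [+0.97637 -0.00651 +0.21603]
  R  [-0.01122 +0.99667 +0.08076]
  R  [-0.21583 -0.08127 +0.97304]
t = (-0.32794, +0.10563, +1.06239) m
tr R = 2.946079; θ = arccos((tr R − 1)/2) = 0.232733 rad = 13.335°
axis k = ((R−Rᵀ)₃₂, (R−Rᵀ)₁₃, (R−Rᵀ)₂₁) / (2 sinθ) = (-0.351258, +0.936223, -0.010214)
rvec = θ·k = (-0.081750, +0.217890, -0.002377)

rvec=(-0.0817, 0.2179, -0.0024) tvec=(-0.3279, 0.1056, 1.0624)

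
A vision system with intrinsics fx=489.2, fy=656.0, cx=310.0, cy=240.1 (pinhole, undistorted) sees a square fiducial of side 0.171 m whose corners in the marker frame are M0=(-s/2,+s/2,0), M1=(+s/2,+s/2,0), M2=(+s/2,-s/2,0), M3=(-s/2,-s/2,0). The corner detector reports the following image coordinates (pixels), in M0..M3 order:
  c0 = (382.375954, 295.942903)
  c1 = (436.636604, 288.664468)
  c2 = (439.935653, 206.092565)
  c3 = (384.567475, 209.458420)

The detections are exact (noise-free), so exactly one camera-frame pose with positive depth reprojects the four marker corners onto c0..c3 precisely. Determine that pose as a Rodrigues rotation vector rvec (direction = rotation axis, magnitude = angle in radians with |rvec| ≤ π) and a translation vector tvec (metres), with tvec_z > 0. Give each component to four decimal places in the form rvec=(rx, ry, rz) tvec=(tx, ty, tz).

Intrinsics K: fx=489.2, fy=656.0, cx=310.0, cy=240.1
Marker side s = 0.171 m; corners in marker frame (Z=0):
  M0 = (-0.0855, +0.0855, 0)
  M1 = (+0.0855, +0.0855, 0)
  M2 = (+0.0855, -0.0855, 0)
  M3 = (-0.0855, -0.0855, 0)
Detected image corners:
  c0 = (382.375954, 295.942903) px
  c1 = (436.636604, 288.664468) px
  c2 = (439.935653, 206.092565) px
  c3 = (384.567475, 209.458420) px
Planar DLT: solve 8×8 A·h = b for H (H[2,2]=1):
  H  [+435.15292 +38.15857 +411.51721]
  H  [+38.50946 +527.08216 +250.45358]
  H  [+0.27901 +0.13213 +1.00000]
B = K⁻¹H; ‖b₁‖=0.766612, ‖b₂‖=0.766612; λ = 2/(‖b₁‖+‖b₂‖) = 1.304440, sign → tz>0 ⇒ λ=+1.304440
r₁ = λ·B[:,0] = (+0.92970,-0.05663,+0.36395); r₂ = λ·B[:,1] = (-0.00747,+0.98501,+0.17236)
r₃ = r₁×r₂ = (-0.36825,-0.16296,+0.91533); SVD([r₁ r₂ r₃]) → R = UVᵀ:
  R  [+0.92970 -0.00747 -0.36825]
  R  [-0.05663 +0.98501 -0.16296]
  R  [+0.36395 +0.17236 +0.91533]
t = (+0.27069, +0.02059, +1.30444) m
tr R = 2.830037; θ = arccos((tr R − 1)/2) = 0.415242 rad = 23.792°
axis k = ((R−Rᵀ)₃₂, (R−Rᵀ)₁₃, (R−Rᵀ)₂₁) / (2 sinθ) = (+0.415602, -0.907503, -0.060929)
rvec = θ·k = (+0.172576, -0.376834, -0.025300)

rvec=(0.1726, -0.3768, -0.0253) tvec=(0.2707, 0.0206, 1.3044)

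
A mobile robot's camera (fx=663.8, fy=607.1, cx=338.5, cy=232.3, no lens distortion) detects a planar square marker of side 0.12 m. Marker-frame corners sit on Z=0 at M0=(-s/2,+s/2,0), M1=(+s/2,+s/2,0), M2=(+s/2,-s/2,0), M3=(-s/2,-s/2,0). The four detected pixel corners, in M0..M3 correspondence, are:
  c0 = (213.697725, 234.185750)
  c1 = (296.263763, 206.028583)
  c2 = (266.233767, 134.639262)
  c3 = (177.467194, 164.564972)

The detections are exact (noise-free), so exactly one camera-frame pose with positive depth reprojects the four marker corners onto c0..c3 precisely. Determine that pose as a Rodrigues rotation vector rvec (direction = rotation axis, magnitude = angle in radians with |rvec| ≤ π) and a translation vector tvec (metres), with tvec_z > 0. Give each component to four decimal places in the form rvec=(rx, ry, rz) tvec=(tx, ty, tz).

rvec=(0.5319, -0.1261, -0.3418) tvec=(-0.1311, -0.0667, 0.8755)

Intrinsics K: fx=663.8, fy=607.1, cx=338.5, cy=232.3
Marker side s = 0.12 m; corners in marker frame (Z=0):
  M0 = (-0.0600, +0.0600, 0)
  M1 = (+0.0600, +0.0600, 0)
  M2 = (+0.0600, -0.0600, 0)
  M3 = (-0.0600, -0.0600, 0)
Detected image corners:
  c0 = (213.697725, 234.185750) px
  c1 = (296.263763, 206.028583) px
  c2 = (266.233767, 134.639262) px
  c3 = (177.467194, 164.564972) px
Planar DLT: solve 8×8 A·h = b for H (H[2,2]=1):
  H  [+721.07726 +416.70248 +239.08941]
  H  [-235.46617 +696.62479 +186.07300]
  H  [+0.03400 +0.59002 +1.00000]
B = K⁻¹H; ‖b₁‖=1.142147, ‖b₂‖=1.142147; λ = 2/(‖b₁‖+‖b₂‖) = 0.875544, sign → tz>0 ⇒ λ=+0.875544
r₁ = λ·B[:,0] = (+0.93591,-0.35097,+0.02977); r₂ = λ·B[:,1] = (+0.28620,+0.80699,+0.51659)
r₃ = r₁×r₂ = (-0.20533,-0.47496,+0.85572); SVD([r₁ r₂ r₃]) → R = UVᵀ:
  R  [+0.93591 +0.28620 -0.20533]
  R  [-0.35097 +0.80699 -0.47496]
  R  [+0.02977 +0.51659 +0.85572]
t = (-0.13112, -0.06667, +0.87554) m
tr R = 2.598617; θ = arccos((tr R − 1)/2) = 0.644653 rad = 36.936°
axis k = ((R−Rᵀ)₃₂, (R−Rᵀ)₁₃, (R−Rᵀ)₂₁) / (2 sinθ) = (+0.825024, -0.195616, -0.530161)
rvec = θ·k = (+0.531854, -0.126104, -0.341769)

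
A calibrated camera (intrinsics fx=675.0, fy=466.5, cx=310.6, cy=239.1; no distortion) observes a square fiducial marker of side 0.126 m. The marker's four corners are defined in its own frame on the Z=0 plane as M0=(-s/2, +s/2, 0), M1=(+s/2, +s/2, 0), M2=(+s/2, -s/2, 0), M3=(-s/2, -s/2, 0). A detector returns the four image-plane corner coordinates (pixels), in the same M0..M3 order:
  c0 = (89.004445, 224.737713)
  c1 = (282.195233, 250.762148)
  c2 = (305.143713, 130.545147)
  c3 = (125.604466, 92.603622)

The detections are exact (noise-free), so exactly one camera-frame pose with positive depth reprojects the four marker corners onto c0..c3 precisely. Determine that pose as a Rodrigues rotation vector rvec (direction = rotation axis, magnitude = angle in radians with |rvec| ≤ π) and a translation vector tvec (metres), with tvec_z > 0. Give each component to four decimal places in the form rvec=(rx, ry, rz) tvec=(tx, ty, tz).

rvec=(-0.1699, -0.4093, 0.1608) tvec=(-0.0685, -0.0619, 0.4419)

Intrinsics K: fx=675.0, fy=466.5, cx=310.6, cy=239.1
Marker side s = 0.126 m; corners in marker frame (Z=0):
  M0 = (-0.0630, +0.0630, 0)
  M1 = (+0.0630, +0.0630, 0)
  M2 = (+0.0630, -0.0630, 0)
  M3 = (-0.0630, -0.0630, 0)
Detected image corners:
  c0 = (89.004445, 224.737713) px
  c1 = (282.195233, 250.762148) px
  c2 = (305.143713, 130.545147) px
  c3 = (125.604466, 92.603622) px
Planar DLT: solve 8×8 A·h = b for H (H[2,2]=1):
  H  [+1650.40211 -322.30539 +205.96368]
  H  [+405.72151 +921.33798 +173.76738]
  H  [+0.86204 -0.44364 +1.00000]
B = K⁻¹H; ‖b₁‖=2.263190, ‖b₂‖=2.263190; λ = 2/(‖b₁‖+‖b₂‖) = 0.441854, sign → tz>0 ⇒ λ=+0.441854
r₁ = λ·B[:,0] = (+0.90508,+0.18906,+0.38090); r₂ = λ·B[:,1] = (-0.12078,+0.97313,-0.19602)
r₃ = r₁×r₂ = (-0.40772,+0.13141,+0.90360); SVD([r₁ r₂ r₃]) → R = UVᵀ:
  R  [+0.90508 -0.12078 -0.40772]
  R  [+0.18906 +0.97313 +0.13141]
  R  [+0.38090 -0.19602 +0.90360]
t = (-0.06849, -0.06188, +0.44185) m
tr R = 2.781813; θ = arccos((tr R − 1)/2) = 0.471459 rad = 27.013°
axis k = ((R−Rᵀ)₃₂, (R−Rᵀ)₁₃, (R−Rᵀ)₂₁) / (2 sinθ) = (-0.360464, -0.868170, +0.341095)
rvec = θ·k = (-0.169944, -0.409307, +0.160812)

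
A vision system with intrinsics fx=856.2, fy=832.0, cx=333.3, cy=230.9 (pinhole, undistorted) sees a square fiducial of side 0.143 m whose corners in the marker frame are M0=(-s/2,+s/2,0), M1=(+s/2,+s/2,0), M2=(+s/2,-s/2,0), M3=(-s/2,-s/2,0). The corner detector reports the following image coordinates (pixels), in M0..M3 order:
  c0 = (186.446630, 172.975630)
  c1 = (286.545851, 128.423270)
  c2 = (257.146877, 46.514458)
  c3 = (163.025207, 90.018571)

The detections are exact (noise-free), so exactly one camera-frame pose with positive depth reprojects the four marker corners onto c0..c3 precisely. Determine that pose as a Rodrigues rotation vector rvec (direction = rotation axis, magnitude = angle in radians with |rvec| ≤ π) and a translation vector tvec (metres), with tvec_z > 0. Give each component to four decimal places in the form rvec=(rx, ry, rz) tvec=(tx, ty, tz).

rvec=(-0.4313, 0.2298, -0.3702) tvec=(-0.1454, -0.1653, 1.1234)

Intrinsics K: fx=856.2, fy=832.0, cx=333.3, cy=230.9
Marker side s = 0.143 m; corners in marker frame (Z=0):
  M0 = (-0.0715, +0.0715, 0)
  M1 = (+0.0715, +0.0715, 0)
  M2 = (+0.0715, -0.0715, 0)
  M3 = (-0.0715, -0.0715, 0)
Detected image corners:
  c0 = (186.446630, 172.975630) px
  c1 = (286.545851, 128.423270) px
  c2 = (257.146877, 46.514458) px
  c3 = (163.025207, 90.018571) px
Planar DLT: solve 8×8 A·h = b for H (H[2,2]=1):
  H  [+651.01364 +95.86280 +222.48897]
  H  [-321.26310 +533.02487 +108.50688]
  H  [-0.12310 -0.39697 +1.00000]
B = K⁻¹H; ‖b₁‖=0.890135, ‖b₂‖=0.890135; λ = 2/(‖b₁‖+‖b₂‖) = 1.123425, sign → tz>0 ⇒ λ=+1.123425
r₁ = λ·B[:,0] = (+0.90803,-0.39541,-0.13829); r₂ = λ·B[:,1] = (+0.29939,+0.84349,-0.44597)
r₃ = r₁×r₂ = (+0.29299,+0.36355,+0.88430); SVD([r₁ r₂ r₃]) → R = UVᵀ:
  R  [+0.90803 +0.29939 +0.29299]
  R  [-0.39541 +0.84349 +0.36355]
  R  [-0.13829 -0.44597 +0.88430]
t = (-0.14540, -0.16526, +1.12342) m
tr R = 2.635828; θ = arccos((tr R − 1)/2) = 0.613020 rad = 35.123°
axis k = ((R−Rᵀ)₃₂, (R−Rᵀ)₁₃, (R−Rᵀ)₂₁) / (2 sinθ) = (-0.703510, +0.374808, -0.603816)
rvec = θ·k = (-0.431266, +0.229765, -0.370151)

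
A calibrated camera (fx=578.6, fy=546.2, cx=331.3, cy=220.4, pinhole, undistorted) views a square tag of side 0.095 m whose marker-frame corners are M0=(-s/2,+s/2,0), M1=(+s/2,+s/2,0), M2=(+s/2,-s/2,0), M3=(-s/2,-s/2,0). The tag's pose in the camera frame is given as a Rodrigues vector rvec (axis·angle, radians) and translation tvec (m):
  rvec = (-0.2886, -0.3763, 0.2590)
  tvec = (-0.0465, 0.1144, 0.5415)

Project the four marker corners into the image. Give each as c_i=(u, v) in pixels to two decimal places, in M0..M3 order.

c0=(219.91, 374.55) c1=(317.37, 394.55) c2=(336.72, 301.18) c3=(245.86, 277.04)

Intrinsics K: fx=578.6, fy=546.2, cx=331.3, cy=220.4
Marker side s = 0.095 m; corners in marker frame (Z=0):
  M0 = (-0.0475, +0.0475, 0)
  M1 = (+0.0475, +0.0475, 0)
  M2 = (+0.0475, -0.0475, 0)
  M3 = (-0.0475, -0.0475, 0)
rvec = (-0.2886, -0.3763, 0.2590), |rvec| = θ = 0.54034 rad = 30.959°
Rodrigues: sinθ=0.51443, 1−cosθ=0.14247; R = I + sinθ·[k]× + (1−cosθ)·[k]×²:
    [+0.89817 -0.19359 -0.39473]
    [+0.29957 +0.92663 +0.22720]
    [+0.32178 -0.32232 +0.89026]
t = (-0.0465, 0.1144, 0.5415) m
M0: Pc = R·M0+t = (-0.09836, +0.14419, +0.51091); u = 578.6·(-0.09836)/0.51091 + 331.3 = 219.9089, v = 546.2·(+0.14419)/0.51091 + 220.4 = 374.5458
M1: Pc = R·M1+t = (-0.01303, +0.17264, +0.54147); u = 578.6·(-0.01303)/0.54147 + 331.3 = 317.3743, v = 546.2·(+0.17264)/0.54147 + 220.4 = 394.5510
M2: Pc = R·M2+t = (+0.00536, +0.08461, +0.57209); u = 578.6·(+0.00536)/0.57209 + 331.3 = 336.7195, v = 546.2·(+0.08461)/0.57209 + 220.4 = 301.1850
M3: Pc = R·M3+t = (-0.07997, +0.05616, +0.54153); u = 578.6·(-0.07997)/0.54153 + 331.3 = 245.8573, v = 546.2·(+0.05616)/0.54153 + 220.4 = 277.0404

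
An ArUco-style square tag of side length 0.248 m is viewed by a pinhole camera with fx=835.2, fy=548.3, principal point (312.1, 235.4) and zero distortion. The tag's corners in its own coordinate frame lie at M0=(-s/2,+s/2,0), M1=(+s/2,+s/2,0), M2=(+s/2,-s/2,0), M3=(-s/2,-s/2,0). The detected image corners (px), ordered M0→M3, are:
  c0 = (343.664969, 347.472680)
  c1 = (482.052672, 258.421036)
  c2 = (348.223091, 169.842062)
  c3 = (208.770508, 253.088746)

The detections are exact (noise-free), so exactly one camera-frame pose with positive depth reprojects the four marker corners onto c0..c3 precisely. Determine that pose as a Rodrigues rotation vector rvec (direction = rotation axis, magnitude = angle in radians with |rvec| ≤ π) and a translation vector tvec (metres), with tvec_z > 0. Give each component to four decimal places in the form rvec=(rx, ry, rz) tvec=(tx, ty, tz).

Intrinsics K: fx=835.2, fy=548.3, cx=312.1, cy=235.4
Marker side s = 0.248 m; corners in marker frame (Z=0):
  M0 = (-0.1240, +0.1240, 0)
  M1 = (+0.1240, +0.1240, 0)
  M2 = (+0.1240, -0.1240, 0)
  M3 = (-0.1240, -0.1240, 0)
Detected image corners:
  c0 = (343.664969, 347.472680) px
  c1 = (482.052672, 258.421036) px
  c2 = (348.223091, 169.842062) px
  c3 = (208.770508, 253.088746) px
Planar DLT: solve 8×8 A·h = b for H (H[2,2]=1):
  H  [+611.74566 +502.56508 +346.01821]
  H  [-308.85204 +339.50982 +255.76673]
  H  [+0.14914 -0.11334 +1.00000]
B = K⁻¹H; ‖b₁‖=0.934733, ‖b₂‖=0.934733; λ = 2/(‖b₁‖+‖b₂‖) = 1.069824, sign → tz>0 ⇒ λ=+1.069824
r₁ = λ·B[:,0] = (+0.72398,-0.67112,+0.15955); r₂ = λ·B[:,1] = (+0.68905,+0.71450,-0.12125)
r₃ = r₁×r₂ = (-0.03263,+0.19772,+0.97972); SVD([r₁ r₂ r₃]) → R = UVᵀ:
  R  [+0.72398 +0.68905 -0.03263]
  R  [-0.67112 +0.71450 +0.19772]
  R  [+0.15955 -0.12125 +0.97972]
t = (+0.04345, +0.03974, +1.06982) m
tr R = 2.418186; θ = arccos((tr R − 1)/2) = 0.782585 rad = 44.839°
axis k = ((R−Rᵀ)₃₂, (R−Rᵀ)₁₃, (R−Rᵀ)₂₁) / (2 sinθ) = (-0.226183, -0.136273, -0.964506)
rvec = θ·k = (-0.177007, -0.106646, -0.754808)

rvec=(-0.1770, -0.1066, -0.7548) tvec=(0.0434, 0.0397, 1.0698)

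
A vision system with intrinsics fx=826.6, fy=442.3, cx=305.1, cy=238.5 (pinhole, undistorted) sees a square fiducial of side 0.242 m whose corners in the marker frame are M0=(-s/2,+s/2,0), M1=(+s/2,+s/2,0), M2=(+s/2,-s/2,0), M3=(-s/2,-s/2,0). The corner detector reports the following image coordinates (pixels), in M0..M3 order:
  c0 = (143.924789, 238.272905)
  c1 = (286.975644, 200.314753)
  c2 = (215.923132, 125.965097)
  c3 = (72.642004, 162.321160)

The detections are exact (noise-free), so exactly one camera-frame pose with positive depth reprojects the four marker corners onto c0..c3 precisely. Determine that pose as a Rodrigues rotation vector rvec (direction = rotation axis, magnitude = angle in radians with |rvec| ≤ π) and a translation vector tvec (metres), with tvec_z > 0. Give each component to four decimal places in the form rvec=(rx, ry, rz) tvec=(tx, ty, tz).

Intrinsics K: fx=826.6, fy=442.3, cx=305.1, cy=238.5
Marker side s = 0.242 m; corners in marker frame (Z=0):
  M0 = (-0.1210, +0.1210, 0)
  M1 = (+0.1210, +0.1210, 0)
  M2 = (+0.1210, -0.1210, 0)
  M3 = (-0.1210, -0.1210, 0)
Detected image corners:
  c0 = (143.924789, 238.272905) px
  c1 = (286.975644, 200.314753) px
  c2 = (215.923132, 125.965097) px
  c3 = (72.642004, 162.321160) px
Planar DLT: solve 8×8 A·h = b for H (H[2,2]=1):
  H  [+604.78998 +288.71408 +180.37334]
  H  [-140.20072 +305.09260 +181.41803]
  H  [+0.07335 -0.02982 +1.00000]
B = K⁻¹H; ‖b₁‖=0.793056, ‖b₂‖=0.793056; λ = 2/(‖b₁‖+‖b₂‖) = 1.260945, sign → tz>0 ⇒ λ=+1.260945
r₁ = λ·B[:,0] = (+0.88844,-0.44957,+0.09249); r₂ = λ·B[:,1] = (+0.45430,+0.89006,-0.03760)
r₃ = r₁×r₂ = (-0.06542,+0.07542,+0.99500); SVD([r₁ r₂ r₃]) → R = UVᵀ:
  R  [+0.88844 +0.45430 -0.06542]
  R  [-0.44957 +0.89006 +0.07542]
  R  [+0.09249 -0.03760 +0.99500]
t = (-0.19027, -0.16273, +1.26094) m
tr R = 2.773504; θ = arccos((tr R − 1)/2) = 0.480526 rad = 27.532°
axis k = ((R−Rᵀ)₃₂, (R−Rᵀ)₁₃, (R−Rᵀ)₂₁) / (2 sinθ) = (-0.122248, -0.170808, -0.977691)
rvec = θ·k = (-0.058743, -0.082078, -0.469806)

rvec=(-0.0587, -0.0821, -0.4698) tvec=(-0.1903, -0.1627, 1.2609)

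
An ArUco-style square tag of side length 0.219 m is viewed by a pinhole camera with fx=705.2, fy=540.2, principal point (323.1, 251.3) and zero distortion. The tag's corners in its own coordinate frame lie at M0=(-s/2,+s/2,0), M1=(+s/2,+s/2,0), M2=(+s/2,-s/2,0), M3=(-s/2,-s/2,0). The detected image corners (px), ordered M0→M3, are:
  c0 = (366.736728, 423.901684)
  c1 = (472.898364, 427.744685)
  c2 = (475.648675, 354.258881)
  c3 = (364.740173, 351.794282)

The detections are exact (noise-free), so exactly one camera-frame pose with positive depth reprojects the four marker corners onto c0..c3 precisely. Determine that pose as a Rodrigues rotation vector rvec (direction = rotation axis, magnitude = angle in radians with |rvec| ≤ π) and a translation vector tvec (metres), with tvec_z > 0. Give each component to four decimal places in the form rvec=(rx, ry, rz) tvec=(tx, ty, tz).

Intrinsics K: fx=705.2, fy=540.2, cx=323.1, cy=251.3
Marker side s = 0.219 m; corners in marker frame (Z=0):
  M0 = (-0.1095, +0.1095, 0)
  M1 = (+0.1095, +0.1095, 0)
  M2 = (+0.1095, -0.1095, 0)
  M3 = (-0.1095, -0.1095, 0)
Detected image corners:
  c0 = (366.736728, 423.901684) px
  c1 = (472.898364, 427.744685) px
  c2 = (475.648675, 354.258881) px
  c3 = (364.740173, 351.794282) px
Planar DLT: solve 8×8 A·h = b for H (H[2,2]=1):
  H  [+455.41527 +82.13129 +419.43677]
  H  [-22.56421 +410.01399 +390.20310]
  H  [-0.09510 +0.19938 +1.00000]
B = K⁻¹H; ‖b₁‖=0.695900, ‖b₂‖=0.695900; λ = 2/(‖b₁‖+‖b₂‖) = 1.436988, sign → tz>0 ⇒ λ=+1.436988
r₁ = λ·B[:,0] = (+0.99061,+0.00355,-0.13666); r₂ = λ·B[:,1] = (+0.03609,+0.95740,+0.28650)
r₃ = r₁×r₂ = (+0.13185,-0.28874,+0.94828); SVD([r₁ r₂ r₃]) → R = UVᵀ:
  R  [+0.99061 +0.03609 +0.13185]
  R  [+0.00355 +0.95740 -0.28874]
  R  [-0.13666 +0.28650 +0.94828]
t = (+0.19631, +0.36950, +1.43699) m
tr R = 2.896296; θ = arccos((tr R − 1)/2) = 0.323440 rad = 18.532°
axis k = ((R−Rᵀ)₃₂, (R−Rᵀ)₁₃, (R−Rᵀ)₂₁) / (2 sinθ) = (+0.904959, +0.422406, -0.051198)
rvec = θ·k = (+0.292700, +0.136623, -0.016559)

rvec=(0.2927, 0.1366, -0.0166) tvec=(0.1963, 0.3695, 1.4370)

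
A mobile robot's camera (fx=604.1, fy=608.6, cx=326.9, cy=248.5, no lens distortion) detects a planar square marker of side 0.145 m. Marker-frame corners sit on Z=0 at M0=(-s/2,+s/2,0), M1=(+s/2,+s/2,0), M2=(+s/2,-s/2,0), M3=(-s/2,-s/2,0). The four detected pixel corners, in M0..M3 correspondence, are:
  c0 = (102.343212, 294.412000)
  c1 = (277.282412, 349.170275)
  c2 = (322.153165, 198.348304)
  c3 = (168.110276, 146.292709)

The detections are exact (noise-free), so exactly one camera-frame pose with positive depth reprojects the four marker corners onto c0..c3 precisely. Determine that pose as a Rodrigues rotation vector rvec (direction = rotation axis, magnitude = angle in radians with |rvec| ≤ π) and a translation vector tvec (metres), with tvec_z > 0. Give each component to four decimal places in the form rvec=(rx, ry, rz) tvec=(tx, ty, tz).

Intrinsics K: fx=604.1, fy=608.6, cx=326.9, cy=248.5
Marker side s = 0.145 m; corners in marker frame (Z=0):
  M0 = (-0.0725, +0.0725, 0)
  M1 = (+0.0725, +0.0725, 0)
  M2 = (+0.0725, -0.0725, 0)
  M3 = (-0.0725, -0.0725, 0)
Detected image corners:
  c0 = (102.343212, 294.412000) px
  c1 = (277.282412, 349.170275) px
  c2 = (322.153165, 198.348304) px
  c3 = (168.110276, 146.292709) px
Planar DLT: solve 8×8 A·h = b for H (H[2,2]=1):
  H  [+1166.70441 -558.86440 +220.11831]
  H  [+409.30888 +828.46680 +242.94067]
  H  [+0.16814 -0.81957 +1.00000]
B = K⁻¹H; ‖b₁‖=1.944158, ‖b₂‖=1.944158; λ = 2/(‖b₁‖+‖b₂‖) = 0.514361, sign → tz>0 ⇒ λ=+0.514361
r₁ = λ·B[:,0] = (+0.94659,+0.31062,+0.08648); r₂ = λ·B[:,1] = (-0.24773,+0.87231,-0.42155)
r₃ = r₁×r₂ = (-0.20638,+0.37762,+0.90267); SVD([r₁ r₂ r₃]) → R = UVᵀ:
  R  [+0.94659 -0.24773 -0.20638]
  R  [+0.31062 +0.87231 +0.37762]
  R  [+0.08648 -0.42155 +0.90267]
t = (-0.09092, -0.00470, +0.51436) m
tr R = 2.721572; θ = arccos((tr R − 1)/2) = 0.533984 rad = 30.595°
axis k = ((R−Rᵀ)₃₂, (R−Rᵀ)₁₃, (R−Rᵀ)₂₁) / (2 sinθ) = (-0.785089, -0.287704, +0.548508)
rvec = θ·k = (-0.419225, -0.153630, +0.292895)

rvec=(-0.4192, -0.1536, 0.2929) tvec=(-0.0909, -0.0047, 0.5144)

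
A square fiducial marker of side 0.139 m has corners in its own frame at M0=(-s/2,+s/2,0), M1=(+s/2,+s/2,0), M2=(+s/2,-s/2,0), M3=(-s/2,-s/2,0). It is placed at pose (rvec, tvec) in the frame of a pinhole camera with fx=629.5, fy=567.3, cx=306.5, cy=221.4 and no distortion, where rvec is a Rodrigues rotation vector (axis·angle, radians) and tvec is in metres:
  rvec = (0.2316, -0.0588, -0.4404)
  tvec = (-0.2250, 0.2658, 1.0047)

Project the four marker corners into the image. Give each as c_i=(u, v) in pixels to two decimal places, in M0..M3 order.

c0=(146.80, 419.67) c1=(224.33, 386.39) c2=(184.85, 321.75) c3=(104.73, 356.07)

Intrinsics K: fx=629.5, fy=567.3, cx=306.5, cy=221.4
Marker side s = 0.139 m; corners in marker frame (Z=0):
  M0 = (-0.0695, +0.0695, 0)
  M1 = (+0.0695, +0.0695, 0)
  M2 = (+0.0695, -0.0695, 0)
  M3 = (-0.0695, -0.0695, 0)
rvec = (0.2316, -0.0588, -0.4404), |rvec| = θ = 0.50105 rad = 28.708°
Rodrigues: sinθ=0.48034, 1−cosθ=0.12292; R = I + sinθ·[k]× + (1−cosθ)·[k]×²:
    [+0.90334 +0.41554 -0.10631]
    [-0.42887 +0.87877 -0.20935]
    [+0.00643 +0.23471 +0.97204]
t = (-0.2250, 0.2658, 1.0047) m
M0: Pc = R·M0+t = (-0.25890, +0.35668, +1.02057); u = 629.5·(-0.25890)/1.02057 + 306.5 = 146.8050, v = 567.3·(+0.35668)/1.02057 + 221.4 = 419.6678
M1: Pc = R·M1+t = (-0.13334, +0.29707, +1.02146); u = 629.5·(-0.13334)/1.02146 + 306.5 = 224.3271, v = 567.3·(+0.29707)/1.02146 + 221.4 = 386.3863
M2: Pc = R·M2+t = (-0.19110, +0.17492, +0.98883); u = 629.5·(-0.19110)/0.98883 + 306.5 = 184.8459, v = 567.3·(+0.17492)/0.98883 + 221.4 = 321.7519
M3: Pc = R·M3+t = (-0.31666, +0.23453, +0.98794); u = 629.5·(-0.31666)/0.98794 + 306.5 = 104.7280, v = 567.3·(+0.23453)/0.98794 + 221.4 = 356.0740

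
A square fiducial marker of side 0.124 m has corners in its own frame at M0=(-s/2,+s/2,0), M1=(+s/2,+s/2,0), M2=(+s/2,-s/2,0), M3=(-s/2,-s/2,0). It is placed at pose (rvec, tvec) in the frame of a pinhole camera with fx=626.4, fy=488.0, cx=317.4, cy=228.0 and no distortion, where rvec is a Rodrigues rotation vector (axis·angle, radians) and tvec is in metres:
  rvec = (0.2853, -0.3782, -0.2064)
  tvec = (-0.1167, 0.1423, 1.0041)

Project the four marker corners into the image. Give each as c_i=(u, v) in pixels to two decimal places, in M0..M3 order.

Intrinsics K: fx=626.4, fy=488.0, cx=317.4, cy=228.0
Marker side s = 0.124 m; corners in marker frame (Z=0):
  M0 = (-0.0620, +0.0620, 0)
  M1 = (+0.0620, +0.0620, 0)
  M2 = (+0.0620, -0.0620, 0)
  M3 = (-0.0620, -0.0620, 0)
rvec = (0.2853, -0.3782, -0.2064), |rvec| = θ = 0.51675 rad = 29.608°
Rodrigues: sinθ=0.49406, 1−cosθ=0.13057; R = I + sinθ·[k]× + (1−cosθ)·[k]×²:
    [+0.90923 +0.14458 -0.39038]
    [-0.25010 +0.93937 -0.23460]
    [+0.33280 +0.31094 +0.89026]
t = (-0.1167, 0.1423, 1.0041) m
M0: Pc = R·M0+t = (-0.16411, +0.21605, +1.00274); u = 626.4·(-0.16411)/1.00274 + 317.4 = 214.8838, v = 488.0·(+0.21605)/1.00274 + 228.0 = 333.1423
M1: Pc = R·M1+t = (-0.05136, +0.18503, +1.04401); u = 626.4·(-0.05136)/1.04401 + 317.4 = 286.5819, v = 488.0·(+0.18503)/1.04401 + 228.0 = 314.4904
M2: Pc = R·M2+t = (-0.06929, +0.06855, +1.00546); u = 626.4·(-0.06929)/1.00546 + 317.4 = 274.2313, v = 488.0·(+0.06855)/1.00546 + 228.0 = 261.2724
M3: Pc = R·M3+t = (-0.18204, +0.09957, +0.96419); u = 626.4·(-0.18204)/0.96419 + 317.4 = 199.1375, v = 488.0·(+0.09957)/0.96419 + 228.0 = 278.3924

c0=(214.88, 333.14) c1=(286.58, 314.49) c2=(274.23, 261.27) c3=(199.14, 278.39)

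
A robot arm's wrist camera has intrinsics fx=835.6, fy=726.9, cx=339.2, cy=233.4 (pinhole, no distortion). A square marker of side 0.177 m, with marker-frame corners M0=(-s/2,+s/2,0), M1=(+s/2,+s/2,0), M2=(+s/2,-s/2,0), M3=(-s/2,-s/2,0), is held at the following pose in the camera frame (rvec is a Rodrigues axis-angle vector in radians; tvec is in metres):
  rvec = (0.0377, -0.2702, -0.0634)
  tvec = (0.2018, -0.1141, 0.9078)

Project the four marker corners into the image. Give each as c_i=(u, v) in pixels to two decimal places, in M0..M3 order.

c0=(453.75, 217.15) c1=(600.07, 208.67) c2=(593.17, 70.07) c3=(445.13, 71.24)

Intrinsics K: fx=835.6, fy=726.9, cx=339.2, cy=233.4
Marker side s = 0.177 m; corners in marker frame (Z=0):
  M0 = (-0.0885, +0.0885, 0)
  M1 = (+0.0885, +0.0885, 0)
  M2 = (+0.0885, -0.0885, 0)
  M3 = (-0.0885, -0.0885, 0)
rvec = (0.0377, -0.2702, -0.0634), |rvec| = θ = 0.28009 rad = 16.048°
Rodrigues: sinθ=0.27644, 1−cosθ=0.03897; R = I + sinθ·[k]× + (1−cosθ)·[k]×²:
    [+0.96174 +0.05751 -0.26787]
    [-0.06763 +0.99730 -0.02870]
    [+0.26549 +0.04572 +0.96303]
t = (0.2018, -0.1141, 0.9078) m
M0: Pc = R·M0+t = (+0.12178, -0.01985, +0.88835); u = 835.6·(+0.12178)/0.88835 + 339.2 = 453.7452, v = 726.9·(-0.01985)/0.88835 + 233.4 = 217.1547
M1: Pc = R·M1+t = (+0.29200, -0.03182, +0.93534); u = 835.6·(+0.29200)/0.93534 + 339.2 = 600.0653, v = 726.9·(-0.03182)/0.93534 + 233.4 = 208.6674
M2: Pc = R·M2+t = (+0.28182, -0.20835, +0.92725); u = 835.6·(+0.28182)/0.92725 + 339.2 = 593.1681, v = 726.9·(-0.20835)/0.92725 + 233.4 = 70.0708
M3: Pc = R·M3+t = (+0.11160, -0.19638, +0.88026); u = 835.6·(+0.11160)/0.88026 + 339.2 = 445.1347, v = 726.9·(-0.19638)/0.88026 + 233.4 = 71.2371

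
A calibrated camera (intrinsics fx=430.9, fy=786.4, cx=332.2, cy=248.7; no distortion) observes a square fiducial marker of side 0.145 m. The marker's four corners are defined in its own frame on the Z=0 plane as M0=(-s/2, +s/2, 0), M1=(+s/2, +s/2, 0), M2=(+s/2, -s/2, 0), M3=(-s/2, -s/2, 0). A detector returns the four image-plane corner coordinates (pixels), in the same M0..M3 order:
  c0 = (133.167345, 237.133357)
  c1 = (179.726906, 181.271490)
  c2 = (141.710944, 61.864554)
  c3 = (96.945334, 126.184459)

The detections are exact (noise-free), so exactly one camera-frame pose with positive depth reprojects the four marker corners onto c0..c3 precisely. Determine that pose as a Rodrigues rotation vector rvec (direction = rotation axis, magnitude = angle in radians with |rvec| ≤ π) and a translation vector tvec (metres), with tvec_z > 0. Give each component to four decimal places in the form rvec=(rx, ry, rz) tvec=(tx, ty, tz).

Intrinsics K: fx=430.9, fy=786.4, cx=332.2, cy=248.7
Marker side s = 0.145 m; corners in marker frame (Z=0):
  M0 = (-0.0725, +0.0725, 0)
  M1 = (+0.0725, +0.0725, 0)
  M2 = (+0.0725, -0.0725, 0)
  M3 = (-0.0725, -0.0725, 0)
Detected image corners:
  c0 = (133.167345, 237.133357) px
  c1 = (179.726906, 181.271490) px
  c2 = (141.710944, 61.864554) px
  c3 = (96.945334, 126.184459) px
Planar DLT: solve 8×8 A·h = b for H (H[2,2]=1):
  H  [+252.23581 +269.41622 +137.26766]
  H  [-483.17749 +808.35233 +153.01697]
  H  [-0.45488 +0.09883 +1.00000]
B = K⁻¹H; ‖b₁‖=1.142171, ‖b₂‖=1.142171; λ = 2/(‖b₁‖+‖b₂‖) = 0.875526, sign → tz>0 ⇒ λ=+0.875526
r₁ = λ·B[:,0] = (+0.81954,-0.41199,-0.39826); r₂ = λ·B[:,1] = (+0.48071,+0.87260,+0.08653)
r₃ = r₁×r₂ = (+0.31188,-0.26236,+0.91318); SVD([r₁ r₂ r₃]) → R = UVᵀ:
  R  [+0.81954 +0.48071 +0.31188]
  R  [-0.41199 +0.87260 -0.26236]
  R  [-0.39826 +0.08653 +0.91318]
t = (-0.39607, -0.10653, +0.87553) m
tr R = 2.605328; θ = arccos((tr R − 1)/2) = 0.639048 rad = 36.615°
axis k = ((R−Rᵀ)₃₂, (R−Rᵀ)₁₃, (R−Rᵀ)₂₁) / (2 sinθ) = (+0.292479, +0.595324, -0.748362)
rvec = θ·k = (+0.186908, +0.380440, -0.478239)

rvec=(0.1869, 0.3804, -0.4782) tvec=(-0.3961, -0.1065, 0.8755)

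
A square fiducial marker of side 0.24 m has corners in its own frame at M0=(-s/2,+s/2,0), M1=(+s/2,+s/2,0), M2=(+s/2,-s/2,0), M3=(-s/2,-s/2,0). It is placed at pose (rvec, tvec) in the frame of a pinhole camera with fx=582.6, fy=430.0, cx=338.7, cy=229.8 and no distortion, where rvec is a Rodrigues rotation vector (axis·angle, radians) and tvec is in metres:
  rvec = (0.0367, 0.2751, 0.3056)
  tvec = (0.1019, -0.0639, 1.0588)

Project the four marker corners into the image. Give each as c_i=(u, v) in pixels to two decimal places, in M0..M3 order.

c0=(315.84, 235.38) c1=(438.10, 265.78) c2=(480.01, 169.80) c3=(353.22, 144.46)

Intrinsics K: fx=582.6, fy=430.0, cx=338.7, cy=229.8
Marker side s = 0.24 m; corners in marker frame (Z=0):
  M0 = (-0.1200, +0.1200, 0)
  M1 = (+0.1200, +0.1200, 0)
  M2 = (+0.1200, -0.1200, 0)
  M3 = (-0.1200, -0.1200, 0)
rvec = (0.0367, 0.2751, 0.3056), |rvec| = θ = 0.41282 rad = 23.653°
Rodrigues: sinθ=0.40119, 1−cosθ=0.08401; R = I + sinθ·[k]× + (1−cosθ)·[k]×²:
    [+0.91666 -0.29202 +0.27288]
    [+0.30197 +0.95330 +0.00578]
    [-0.26182 +0.07711 +0.96203]
t = (0.1019, -0.0639, 1.0588) m
M0: Pc = R·M0+t = (-0.04314, +0.01426, +1.09947); u = 582.6·(-0.04314)/1.09947 + 338.7 = 315.8400, v = 430.0·(+0.01426)/1.09947 + 229.8 = 235.3769
M1: Pc = R·M1+t = (+0.17686, +0.08673, +1.03663); u = 582.6·(+0.17686)/1.03663 + 338.7 = 438.0956, v = 430.0·(+0.08673)/1.03663 + 229.8 = 265.7770
M2: Pc = R·M2+t = (+0.24694, -0.14206, +1.01813); u = 582.6·(+0.24694)/1.01813 + 338.7 = 480.0062, v = 430.0·(-0.14206)/1.01813 + 229.8 = 169.8021
M3: Pc = R·M3+t = (+0.02694, -0.21453, +1.08097); u = 582.6·(+0.02694)/1.08097 + 338.7 = 353.2213, v = 430.0·(-0.21453)/1.08097 + 229.8 = 144.4606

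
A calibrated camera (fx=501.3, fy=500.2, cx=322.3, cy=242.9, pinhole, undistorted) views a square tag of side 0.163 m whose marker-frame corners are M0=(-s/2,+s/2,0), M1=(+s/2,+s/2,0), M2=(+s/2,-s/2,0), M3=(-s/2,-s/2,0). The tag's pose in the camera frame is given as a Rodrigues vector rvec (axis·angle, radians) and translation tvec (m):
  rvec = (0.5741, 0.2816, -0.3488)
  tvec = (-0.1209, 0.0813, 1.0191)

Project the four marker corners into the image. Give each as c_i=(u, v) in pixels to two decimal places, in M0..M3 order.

c0=(247.44, 318.79) c1=(315.02, 303.91) c2=(280.40, 241.70) c3=(209.59, 261.28)

Intrinsics K: fx=501.3, fy=500.2, cx=322.3, cy=242.9
Marker side s = 0.163 m; corners in marker frame (Z=0):
  M0 = (-0.0815, +0.0815, 0)
  M1 = (+0.0815, +0.0815, 0)
  M2 = (+0.0815, -0.0815, 0)
  M3 = (-0.0815, -0.0815, 0)
rvec = (0.5741, 0.2816, -0.3488), |rvec| = θ = 0.72839 rad = 41.734°
Rodrigues: sinθ=0.66567, 1−cosθ=0.25375; R = I + sinθ·[k]× + (1−cosθ)·[k]×²:
    [+0.90388 +0.39609 +0.16158]
    [-0.24144 +0.78417 -0.57164]
    [-0.35313 +0.47769 +0.80444]
t = (-0.1209, 0.0813, 1.0191) m
M0: Pc = R·M0+t = (-0.16229, +0.16489, +1.08681); u = 501.3·(-0.16229)/1.08681 + 322.3 = 247.4446, v = 500.2·(+0.16489)/1.08681 + 242.9 = 318.7889
M1: Pc = R·M1+t = (-0.01495, +0.12553, +1.02925); u = 501.3·(-0.01495)/1.02925 + 322.3 = 315.0174, v = 500.2·(+0.12553)/1.02925 + 242.9 = 303.9069
M2: Pc = R·M2+t = (-0.07951, -0.00229, +0.95139); u = 501.3·(-0.07951)/0.95139 + 322.3 = 280.4027, v = 500.2·(-0.00229)/0.95139 + 242.9 = 241.6971
M3: Pc = R·M3+t = (-0.22685, +0.03707, +1.00895); u = 501.3·(-0.22685)/1.00895 + 322.3 = 209.5898, v = 500.2·(+0.03707)/1.00895 + 242.9 = 261.2767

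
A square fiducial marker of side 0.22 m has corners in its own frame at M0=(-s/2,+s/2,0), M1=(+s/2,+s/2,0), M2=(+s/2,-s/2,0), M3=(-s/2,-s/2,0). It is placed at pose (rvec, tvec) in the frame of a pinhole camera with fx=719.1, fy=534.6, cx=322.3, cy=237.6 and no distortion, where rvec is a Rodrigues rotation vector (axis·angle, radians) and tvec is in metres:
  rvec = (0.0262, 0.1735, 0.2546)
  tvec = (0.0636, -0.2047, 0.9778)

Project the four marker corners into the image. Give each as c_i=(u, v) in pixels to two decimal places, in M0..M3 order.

c0=(273.09, 170.29) c1=(427.49, 198.55) c2=(469.82, 78.86) c3=(312.21, 54.75)

Intrinsics K: fx=719.1, fy=534.6, cx=322.3, cy=237.6
Marker side s = 0.22 m; corners in marker frame (Z=0):
  M0 = (-0.1100, +0.1100, 0)
  M1 = (+0.1100, +0.1100, 0)
  M2 = (+0.1100, -0.1100, 0)
  M3 = (-0.1100, -0.1100, 0)
rvec = (0.0262, 0.1735, 0.2546), |rvec| = θ = 0.30921 rad = 17.716°
Rodrigues: sinθ=0.30430, 1−cosθ=0.04743; R = I + sinθ·[k]× + (1−cosθ)·[k]×²:
    [+0.95292 -0.24831 +0.17406]
    [+0.25282 +0.96751 -0.00387]
    [-0.16744 +0.04770 +0.98473]
t = (0.0636, -0.2047, 0.9778) m
M0: Pc = R·M0+t = (-0.06853, -0.12608, +1.00146); u = 719.1·(-0.06853)/1.00146 + 322.3 = 273.0889, v = 534.6·(-0.12608)/1.00146 + 237.6 = 170.2940
M1: Pc = R·M1+t = (+0.14111, -0.07046, +0.96463); u = 719.1·(+0.14111)/0.96463 + 322.3 = 427.4907, v = 534.6·(-0.07046)/0.96463 + 237.6 = 198.5484
M2: Pc = R·M2+t = (+0.19573, -0.28332, +0.95414); u = 719.1·(+0.19573)/0.95414 + 322.3 = 469.8186, v = 534.6·(-0.28332)/0.95414 + 237.6 = 78.8587
M3: Pc = R·M3+t = (-0.01391, -0.33894, +0.99097); u = 719.1·(-0.01391)/0.99097 + 322.3 = 312.2085, v = 534.6·(-0.33894)/0.99097 + 237.6 = 54.7543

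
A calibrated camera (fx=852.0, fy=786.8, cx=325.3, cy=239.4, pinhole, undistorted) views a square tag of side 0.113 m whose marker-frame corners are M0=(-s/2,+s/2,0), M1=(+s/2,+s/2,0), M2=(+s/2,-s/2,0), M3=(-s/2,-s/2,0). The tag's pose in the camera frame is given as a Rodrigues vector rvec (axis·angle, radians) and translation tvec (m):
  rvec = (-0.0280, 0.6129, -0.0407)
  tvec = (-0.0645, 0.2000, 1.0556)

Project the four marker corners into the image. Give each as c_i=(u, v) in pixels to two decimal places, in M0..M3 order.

Intrinsics K: fx=852.0, fy=786.8, cx=325.3, cy=239.4
Marker side s = 0.113 m; corners in marker frame (Z=0):
  M0 = (-0.0565, +0.0565, 0)
  M1 = (+0.0565, +0.0565, 0)
  M2 = (+0.0565, -0.0565, 0)
  M3 = (-0.0565, -0.0565, 0)
rvec = (-0.0280, 0.6129, -0.0407), |rvec| = θ = 0.61489 rad = 35.230°
Rodrigues: sinθ=0.57687, 1−cosθ=0.18316; R = I + sinθ·[k]× + (1−cosθ)·[k]×²:
    [+0.81722 +0.02987 +0.57555]
    [-0.04650 +0.99882 +0.01418]
    [-0.57445 -0.03835 +0.81764]
t = (-0.0645, 0.2000, 1.0556) m
M0: Pc = R·M0+t = (-0.10899, +0.25906, +1.08589); u = 852.0·(-0.10899)/1.08589 + 325.3 = 239.7891, v = 786.8·(+0.25906)/1.08589 + 239.4 = 427.1066
M1: Pc = R·M1+t = (-0.01664, +0.25381, +1.02098); u = 852.0·(-0.01664)/1.02098 + 325.3 = 311.4144, v = 786.8·(+0.25381)/1.02098 + 239.4 = 434.9918
M2: Pc = R·M2+t = (-0.02001, +0.14094, +1.02531); u = 852.0·(-0.02001)/1.02531 + 325.3 = 308.6683, v = 786.8·(+0.14094)/1.02531 + 239.4 = 347.5539
M3: Pc = R·M3+t = (-0.11236, +0.14619, +1.09022); u = 852.0·(-0.11236)/1.09022 + 325.3 = 237.4913, v = 786.8·(+0.14619)/1.09022 + 239.4 = 344.9062

c0=(239.79, 427.11) c1=(311.41, 434.99) c2=(308.67, 347.55) c3=(237.49, 344.91)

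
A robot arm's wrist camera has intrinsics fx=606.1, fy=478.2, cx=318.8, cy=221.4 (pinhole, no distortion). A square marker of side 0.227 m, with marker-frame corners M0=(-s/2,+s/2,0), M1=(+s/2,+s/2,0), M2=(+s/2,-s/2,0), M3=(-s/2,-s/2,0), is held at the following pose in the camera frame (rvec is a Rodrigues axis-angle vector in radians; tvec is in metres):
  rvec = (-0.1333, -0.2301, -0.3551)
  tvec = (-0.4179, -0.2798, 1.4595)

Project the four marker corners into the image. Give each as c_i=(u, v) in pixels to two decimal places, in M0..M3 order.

Intrinsics K: fx=606.1, fy=478.2, cx=318.8, cy=221.4
Marker side s = 0.227 m; corners in marker frame (Z=0):
  M0 = (-0.1135, +0.1135, 0)
  M1 = (+0.1135, +0.1135, 0)
  M2 = (+0.1135, -0.1135, 0)
  M3 = (-0.1135, -0.1135, 0)
rvec = (-0.1333, -0.2301, -0.3551), |rvec| = θ = 0.44363 rad = 25.418°
Rodrigues: sinθ=0.42922, 1−cosθ=0.09680; R = I + sinθ·[k]× + (1−cosθ)·[k]×²:
    [+0.91194 +0.35865 -0.19934]
    [-0.32848 +0.92924 +0.16916]
    [+0.24591 -0.08878 +0.96522]
t = (-0.4179, -0.2798, 1.4595) m
M0: Pc = R·M0+t = (-0.48070, -0.13705, +1.42151); u = 606.1·(-0.48070)/1.42151 + 318.8 = 113.8416, v = 478.2·(-0.13705)/1.42151 + 221.4 = 175.2965
M1: Pc = R·M1+t = (-0.27369, -0.21161, +1.47733); u = 606.1·(-0.27369)/1.47733 + 318.8 = 206.5151, v = 478.2·(-0.21161)/1.47733 + 221.4 = 152.9025
M2: Pc = R·M2+t = (-0.35510, -0.42255, +1.49749); u = 606.1·(-0.35510)/1.49749 + 318.8 = 175.0743, v = 478.2·(-0.42255)/1.49749 + 221.4 = 86.4647
M3: Pc = R·M3+t = (-0.56211, -0.34799, +1.44167); u = 606.1·(-0.56211)/1.44167 + 318.8 = 82.4789, v = 478.2·(-0.34799)/1.44167 + 221.4 = 105.9731

c0=(113.84, 175.30) c1=(206.52, 152.90) c2=(175.07, 86.46) c3=(82.48, 105.97)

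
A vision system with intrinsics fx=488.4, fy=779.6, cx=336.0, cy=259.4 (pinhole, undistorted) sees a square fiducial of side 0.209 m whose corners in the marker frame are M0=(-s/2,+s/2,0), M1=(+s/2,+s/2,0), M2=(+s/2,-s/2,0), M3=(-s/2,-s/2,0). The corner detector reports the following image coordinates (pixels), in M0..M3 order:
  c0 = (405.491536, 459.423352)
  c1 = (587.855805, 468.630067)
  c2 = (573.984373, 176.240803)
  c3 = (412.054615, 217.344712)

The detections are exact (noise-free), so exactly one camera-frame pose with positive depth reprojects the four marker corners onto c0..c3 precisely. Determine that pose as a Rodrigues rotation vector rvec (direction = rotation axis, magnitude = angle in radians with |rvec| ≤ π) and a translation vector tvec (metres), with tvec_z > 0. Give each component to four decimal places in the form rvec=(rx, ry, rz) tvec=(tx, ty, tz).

rvec=(-0.3518, 0.6085, -0.0128) tvec=(0.1838, 0.0491, 0.5971)

Intrinsics K: fx=488.4, fy=779.6, cx=336.0, cy=259.4
Marker side s = 0.209 m; corners in marker frame (Z=0):
  M0 = (-0.1045, +0.1045, 0)
  M1 = (+0.1045, +0.1045, 0)
  M2 = (+0.1045, -0.1045, 0)
  M3 = (-0.1045, -0.1045, 0)
Detected image corners:
  c0 = (405.491536, 459.423352) px
  c1 = (587.855805, 468.630067) px
  c2 = (573.984373, 176.240803) px
  c3 = (412.054615, 217.344712) px
Planar DLT: solve 8×8 A·h = b for H (H[2,2]=1):
  H  [+358.93047 -258.53272 +486.34539]
  H  [-391.64088 +1085.77751 +323.53389]
  H  [-0.93350 -0.54815 +1.00000]
B = K⁻¹H; ‖b₁‖=1.674711, ‖b₂‖=1.674711; λ = 2/(‖b₁‖+‖b₂‖) = 0.597118, sign → tz>0 ⇒ λ=+0.597118
r₁ = λ·B[:,0] = (+0.82230,-0.11450,-0.55741); r₂ = λ·B[:,1] = (-0.09091,+0.94053,-0.32731)
r₃ = r₁×r₂ = (+0.56174,+0.31982,+0.76300); SVD([r₁ r₂ r₃]) → R = UVᵀ:
  R  [+0.82230 -0.09091 +0.56174]
  R  [-0.11450 +0.94053 +0.31982]
  R  [-0.55741 -0.32731 +0.76300]
t = (+0.18381, +0.04912, +0.59712) m
tr R = 2.525836; θ = arccos((tr R − 1)/2) = 0.702982 rad = 40.278°
axis k = ((R−Rᵀ)₃₂, (R−Rᵀ)₁₃, (R−Rᵀ)₂₁) / (2 sinθ) = (-0.500488, +0.865551, -0.018246)
rvec = θ·k = (-0.351834, +0.608466, -0.012827)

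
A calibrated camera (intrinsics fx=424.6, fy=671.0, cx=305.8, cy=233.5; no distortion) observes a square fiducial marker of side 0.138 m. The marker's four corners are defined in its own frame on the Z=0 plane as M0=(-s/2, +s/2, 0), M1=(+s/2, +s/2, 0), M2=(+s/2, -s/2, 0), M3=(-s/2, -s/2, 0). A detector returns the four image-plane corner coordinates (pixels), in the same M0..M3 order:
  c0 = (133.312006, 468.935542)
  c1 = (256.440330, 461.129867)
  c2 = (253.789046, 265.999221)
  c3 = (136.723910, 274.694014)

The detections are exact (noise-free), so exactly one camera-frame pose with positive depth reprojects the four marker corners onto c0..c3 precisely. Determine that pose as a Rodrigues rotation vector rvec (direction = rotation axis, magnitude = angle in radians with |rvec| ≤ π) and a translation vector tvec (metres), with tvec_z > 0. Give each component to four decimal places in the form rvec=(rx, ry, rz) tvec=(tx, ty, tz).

Intrinsics K: fx=424.6, fy=671.0, cx=305.8, cy=233.5
Marker side s = 0.138 m; corners in marker frame (Z=0):
  M0 = (-0.0690, +0.0690, 0)
  M1 = (+0.0690, +0.0690, 0)
  M2 = (+0.0690, -0.0690, 0)
  M3 = (-0.0690, -0.0690, 0)
Detected image corners:
  c0 = (133.312006, 468.935542) px
  c1 = (256.440330, 461.129867) px
  c2 = (253.789046, 265.999221) px
  c3 = (136.723910, 274.694014) px
Planar DLT: solve 8×8 A·h = b for H (H[2,2]=1):
  H  [+860.23049 -74.22256 +194.86974]
  H  [-77.73665 +1276.18590 +365.24524]
  H  [-0.04860 -0.36599 +1.00000]
B = K⁻¹H; ‖b₁‖=2.063929, ‖b₂‖=2.063929; λ = 2/(‖b₁‖+‖b₂‖) = 0.484513, sign → tz>0 ⇒ λ=+0.484513
r₁ = λ·B[:,0] = (+0.99857,-0.04794,-0.02355); r₂ = λ·B[:,1] = (+0.04302,+0.98321,-0.17733)
r₃ = r₁×r₂ = (+0.03165,+0.17606,+0.98387); SVD([r₁ r₂ r₃]) → R = UVᵀ:
  R  [+0.99857 +0.04302 +0.03165]
  R  [-0.04794 +0.98321 +0.17606]
  R  [-0.02355 -0.17733 +0.98387]
t = (-0.12658, +0.09513, +0.48451) m
tr R = 2.965654; θ = arccos((tr R − 1)/2) = 0.185594 rad = 10.634°
axis k = ((R−Rᵀ)₃₂, (R−Rᵀ)₁₃, (R−Rᵀ)₂₁) / (2 sinθ) = (-0.957543, +0.149578, -0.246449)
rvec = θ·k = (-0.177714, +0.027761, -0.045739)

rvec=(-0.1777, 0.0278, -0.0457) tvec=(-0.1266, 0.0951, 0.4845)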